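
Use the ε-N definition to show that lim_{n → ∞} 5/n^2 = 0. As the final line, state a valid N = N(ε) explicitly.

N = (5/ε)^{1/2}

Let ε > 0 be given. For n ≥ 1, |5/n^2 − 0| = 5/n^2.
5/n^2 < ε ⇔ n^2 > 5/ε ⇔ n > (5/ε)^{1/2}.
Take N = (5/ε)^{1/2}. Then n > N implies 5/n^2 < ε.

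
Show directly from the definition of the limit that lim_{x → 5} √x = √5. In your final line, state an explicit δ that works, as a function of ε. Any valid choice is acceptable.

Fix ε > 0. We want δ > 0 such that 0 < |x − 5| < δ implies |√x − √5| < ε.
Rationalise: √x − √5 = (x − 5)/(√x + √5), so |√x − √5| = |x − 5|/(√x + √5).
Restrict δ ≤ 5 so that |x − 5| < 5 forces x > 0, and then √x + √5 > √5.
Hence |√x − √5| < |x − 5|/√5, which is < ε once |x − 5| < √5·ε.
Take δ = min(5, √5·ε). If 0 < |x − 5| < δ then x > 0 and |√x − √5| < |x − 5|/√5 < ε.

δ = min(5, √5·ε)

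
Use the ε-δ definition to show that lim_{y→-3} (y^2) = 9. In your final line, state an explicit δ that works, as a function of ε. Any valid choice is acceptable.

Let ε > 0 be given. We seek δ > 0 with 0 < |y + 3| < δ ⇒ |y^2 − 9| < ε.
Factor: y^2 − 9 = (y + 3)(y - 3), so |y^2 − 9| = |y + 3|·|y - 3|.
Impose δ ≤ 1 so that |y| < 4; then |y - 3| ≤ 7.
Hence |y^2 − 9| ≤ 7|y + 3|, which is < ε once |y + 3| < ε/7.
Take δ = min(1, ε/7). If 0 < |y + 3| < δ then both bounds hold and |y^2 − 9| ≤ 7|y + 3| < 7·(ε/7) = ε.

δ = min(1, ε/7)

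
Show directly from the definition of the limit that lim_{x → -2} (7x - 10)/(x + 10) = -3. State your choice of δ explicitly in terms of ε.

Let ε > 0. We want δ > 0 with 0 < |x + 2| < δ ⇒ |(7x - 10)/(x + 10) + 3| < ε.
Combining over a common denominator, (7x - 10)/(x + 10) + 3 = [(7x - 10)·8 − (-24)·(x + 10)] / [8·(x + 10)] = 80(x + 2) / (8(x + 10)).
So |(7x - 10)/(x + 10) + 3| = 80|x + 2| / (8·|x + 10|).
Restrict δ ≤ 4. Then |x + 2| < 4 gives |x + 10| = |(x + 2) + 8| ≥ 8 − 4 = 4.
Hence |(7x - 10)/(x + 10) + 3| < 80|x + 2|/(8·4) = (5/2)|x + 2|, which is < ε once |x + 2| < (2/5)ε.
Take δ = min(4, (2/5)ε). Then 0 < |x + 2| < δ forces both bounds, so |(7x - 10)/(x + 10) + 3| < ε.

δ = min(4, (2/5)ε)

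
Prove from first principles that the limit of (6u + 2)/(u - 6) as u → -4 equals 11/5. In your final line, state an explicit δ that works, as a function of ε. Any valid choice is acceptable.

Let ε > 0. We want δ > 0 with 0 < |u + 4| < δ ⇒ |(6u + 2)/(u - 6) − (11/5)| < ε.
Combining over a common denominator, (6u + 2)/(u - 6) − (11/5) = [(6u + 2)·(-10) − (-22)·(u - 6)] / [(-10)·(u - 6)] = -38(u + 4) / ((-10)(u - 6)).
So |(6u + 2)/(u - 6) − (11/5)| = 38|u + 4| / (10·|u − 6|).
Require δ ≤ 5, so |u − 6| ≥ |-10| − |u + 4| > 10 − 5 = 5.
Hence |(6u + 2)/(u - 6) − (11/5)| < 38|u + 4|/(10·5) = (19/25)|u + 4|, which is < ε once |u + 4| < (25/19)ε.
Take δ = min(5, (25/19)ε). Then 0 < |u + 4| < δ forces both bounds, so |(6u + 2)/(u - 6) − (11/5)| < ε.

δ = min(5, (25/19)ε)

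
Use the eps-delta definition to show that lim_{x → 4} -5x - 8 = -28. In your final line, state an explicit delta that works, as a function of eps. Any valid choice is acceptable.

delta = eps/5

Let eps > 0. We need delta > 0 so that 0 < |x − 4| < delta implies |(-5x - 8) + 28| < eps.
|(-5x - 8) + 28| = |-5x + 20| = 5|x − 4|.
Thus it suffices that |x − 4| < eps/5.
Choosing delta = eps/5 gives |(-5x - 8) + 28| = 5|x − 4| < eps whenever |x − 4| < delta.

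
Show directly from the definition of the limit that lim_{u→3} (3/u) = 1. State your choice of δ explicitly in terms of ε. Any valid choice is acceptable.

δ = min(3/2, (3/2)ε)

Suppose ε > 0. We seek δ > 0 such that 0 < |u − 3| < δ implies |3/u − 1| < ε.
|3/u − 1| = 3·|3 − u|/(3·|u|) = 3|u − 3|/(3|u|).
Restrict δ ≤ 3/2. Then |u − 3| < 3/2 gives |u| > 3/2, so 3|u| > 9/2.
Then |3/u − 1| < 3|u − 3|/(9/2), which is < ε when |u − 3| < (3/2)ε.
Take δ = min(3/2, (3/2)ε). Then 0 < |u − 3| < δ gives both |u − 3| < 3/2 and |u − 3| < (3/2)ε, so |3/u − 1| < ε.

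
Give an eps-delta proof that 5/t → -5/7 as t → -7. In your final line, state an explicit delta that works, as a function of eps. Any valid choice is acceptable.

Let eps > 0. We seek delta > 0 such that 0 < |t + 7| < delta implies |5/t + 5/7| < eps.
|5/t + 5/7| = 5·|-7 − t|/(7·|t|) = 5|t + 7|/(7|t|).
Restrict delta ≤ 7/2. Then |t + 7| < 7/2 gives |t| > 7/2, so 7|t| > 49/2.
Then |5/t + 5/7| < 5|t + 7|/(49/2), which is < eps when |t + 7| < (49/10)eps.
Take delta = min(7/2, (49/10)eps). Then 0 < |t + 7| < delta gives both |t + 7| < 7/2 and |t + 7| < (49/10)eps, so |5/t + 5/7| < eps.

delta = min(7/2, (49/10)eps)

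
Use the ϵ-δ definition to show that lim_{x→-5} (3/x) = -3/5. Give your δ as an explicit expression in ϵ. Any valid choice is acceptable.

δ = min(5/2, (25/6)ϵ)

Fix ϵ > 0. We seek δ > 0 such that 0 < |x + 5| < δ implies |3/x + 3/5| < ϵ.
|3/x + 3/5| = 3·|-5 − x|/(5·|x|) = 3|x + 5|/(5|x|).
Require δ ≤ 5/2 so that |x| > 5 − 5/2 = 5/2, hence 5|x| > 25/2.
Then |3/x + 3/5| < 3|x + 5|/(25/2), which is < ϵ when |x + 5| < (25/6)ϵ.
Take δ = min(5/2, (25/6)ϵ). Then 0 < |x + 5| < δ gives both |x + 5| < 5/2 and |x + 5| < (25/6)ϵ, so |3/x + 3/5| < ϵ.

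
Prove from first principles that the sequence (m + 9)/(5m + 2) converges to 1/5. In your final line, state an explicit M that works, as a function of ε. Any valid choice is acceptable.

Fix ε > 0. For m ≥ 1, |(m + 9)/(5m + 2) − (1/5)| = |43|/(5(5m + 2)) = 43/(5(5m + 2)).
Since 5m + 2 ≥ 5m for m ≥ 1, this is ≤ 43/(5·5m) = (43/25)/m.
So |(m + 9)/(5m + 2) − (1/5)| < ε whenever m > (43/25)/ε.
Take M = (43/25)/ε. If m > M then |(m + 9)/(5m + 2) − (1/5)| ≤ (43/25)/m < ε.

M = (43/25)/ε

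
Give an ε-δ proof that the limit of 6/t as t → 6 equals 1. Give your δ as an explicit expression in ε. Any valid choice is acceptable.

Suppose ε > 0. We seek δ > 0 such that 0 < |t − 6| < δ implies |6/t − 1| < ε.
|6/t − 1| = 6·|6 − t|/(6·|t|) = 6|t − 6|/(6|t|).
Restrict δ ≤ 3. Then |t − 6| < 3 gives |t| > 3, so 6|t| > 18.
Then |6/t − 1| < 6|t − 6|/18, which is < ε when |t − 6| < 3ε.
Take δ = min(3, 3ε). Then 0 < |t − 6| < δ gives both |t − 6| < 3 and |t − 6| < 3ε, so |6/t − 1| < ε.

δ = min(3, 3ε)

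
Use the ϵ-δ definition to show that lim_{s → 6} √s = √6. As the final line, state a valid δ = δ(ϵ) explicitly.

δ = min(6, √6·ϵ)

Let ϵ > 0 be given. We want δ > 0 such that 0 < |s − 6| < δ implies |√s − √6| < ϵ.
Rationalise: √s − √6 = (s − 6)/(√s + √6), so |√s − √6| = |s − 6|/(√s + √6).
Restrict δ ≤ 6 so that |s − 6| < 6 forces s > 0, and then √s + √6 > √6.
Hence |√s − √6| < |s − 6|/√6, which is < ϵ once |s − 6| < √6·ϵ.
Take δ = min(6, √6·ϵ). If 0 < |s − 6| < δ then s > 0 and |√s − √6| < |s − 6|/√6 < ϵ.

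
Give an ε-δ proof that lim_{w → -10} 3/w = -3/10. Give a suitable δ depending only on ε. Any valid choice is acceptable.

Suppose ε > 0. We seek δ > 0 such that 0 < |w + 10| < δ implies |3/w + 3/10| < ε.
|3/w + 3/10| = 3·|-10 − w|/(10·|w|) = 3|w + 10|/(10|w|).
Require δ ≤ 5 so that |w| > 10 − 5 = 5, hence 10|w| > 50.
Then |3/w + 3/10| < 3|w + 10|/50, which is < ε when |w + 10| < (50/3)ε.
Take δ = min(5, (50/3)ε). Then 0 < |w + 10| < δ gives both |w + 10| < 5 and |w + 10| < (50/3)ε, so |3/w + 3/10| < ε.

δ = min(5, (50/3)ε)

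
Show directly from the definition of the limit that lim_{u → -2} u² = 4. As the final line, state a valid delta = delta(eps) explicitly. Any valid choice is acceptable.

delta = min(2, eps/6)

Let eps > 0 be given. We seek delta > 0 with 0 < |u + 2| < delta ⇒ |u² − 4| < eps.
Factor: u² − 4 = (u + 2)(u - 2), so |u² − 4| = |u + 2|·|u - 2|.
Restrict delta ≤ 2. Then |u + 2| < 2 gives |u| < 4, so by the triangle inequality |u - 2| ≤ 4 + 2 = 6.
Hence |u² − 4| ≤ 6|u + 2|, which is < eps once |u + 2| < eps/6.
Take delta = min(2, eps/6). If 0 < |u + 2| < delta then both bounds hold and |u² − 4| ≤ 6|u + 2| < 6·(eps/6) = eps.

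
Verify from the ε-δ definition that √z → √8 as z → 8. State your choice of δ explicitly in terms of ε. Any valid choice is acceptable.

δ = min(8, √8·ε)

Let ε > 0. We want δ > 0 such that 0 < |z − 8| < δ implies |√z − √8| < ε.
Rationalise: √z − √8 = (z − 8)/(√z + √8), so |√z − √8| = |z − 8|/(√z + √8).
Restrict δ ≤ 8 so that |z − 8| < 8 forces z > 0, and then √z + √8 > √8.
Hence |√z − √8| < |z − 8|/√8, which is < ε once |z − 8| < √8·ε.
Take δ = min(8, √8·ε). If 0 < |z − 8| < δ then z > 0 and |√z − √8| < |z − 8|/√8 < ε.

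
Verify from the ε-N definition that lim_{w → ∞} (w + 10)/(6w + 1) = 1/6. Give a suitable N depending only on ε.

Let ε > 0 be given. We seek N > 0 such that w > N implies |(w + 10)/(6w + 1) − (1/6)| < ε.
(w + 10)/(6w + 1) − (1/6) = (6(w + 10) − (6w + 1)) / (6(6w + 1)) = 59/(6(6w + 1)).
For w > 0 we have 6w + 1 > 6w, so |(w + 10)/(6w + 1) − (1/6)| = 59/(6(6w + 1)) < 59/(6·6w) = (59/36)/w.
Thus |(w + 10)/(6w + 1) − (1/6)| < ε whenever w > (59/36)/ε.
Take N = (59/36)/ε. If w > N then |(w + 10)/(6w + 1) − (1/6)| < (59/36)/w < ε.

N = (59/36)/ε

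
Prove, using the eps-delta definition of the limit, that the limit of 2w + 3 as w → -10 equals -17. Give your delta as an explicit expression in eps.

Suppose eps > 0. We need delta > 0 so that 0 < |w + 10| < delta implies |(2w + 3) + 17| < eps.
Since (2w + 3) + 17 = 2(w + 10), we have |(2w + 3) + 17| = 2|w + 10|.
So 2|w + 10| < eps exactly when |w + 10| < eps/2.
Take delta = eps/2. If 0 < |w + 10| < delta then |(2w + 3) + 17| = 2|w + 10| < 2·(eps/2) = eps.

delta = eps/2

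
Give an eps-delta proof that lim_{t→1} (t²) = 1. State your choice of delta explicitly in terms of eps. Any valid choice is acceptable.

Let eps > 0. We seek delta > 0 with 0 < |t − 1| < delta ⇒ |t² − 1| < eps.
Factor: t² − 1 = (t − 1)(t + 1), so |t² − 1| = |t − 1|·|t + 1|.
Restrict delta ≤ 2. Then |t − 1| < 2 gives |t| < 3, so by the triangle inequality |t + 1| ≤ 3 + 1 = 4.
Hence |t² − 1| ≤ 4|t − 1|, which is < eps once |t − 1| < eps/4.
Take delta = min(2, eps/4). If 0 < |t − 1| < delta then both bounds hold and |t² − 1| ≤ 4|t − 1| < 4·(eps/4) = eps.

delta = min(2, eps/4)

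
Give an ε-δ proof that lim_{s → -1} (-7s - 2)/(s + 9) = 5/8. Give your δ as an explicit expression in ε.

δ = min(4, (32/61)ε)

Fix ε > 0. We want δ > 0 with 0 < |s + 1| < δ ⇒ |(-7s - 2)/(s + 9) − (5/8)| < ε.
Combining over a common denominator, (-7s - 2)/(s + 9) − (5/8) = [(-7s - 2)·8 − 5·(s + 9)] / [8·(s + 9)] = -61(s + 1) / (8(s + 9)).
So |(-7s - 2)/(s + 9) − (5/8)| = 61|s + 1| / (8·|s + 9|).
Require δ ≤ 4, so |s + 9| ≥ |8| − |s + 1| > 8 − 4 = 4.
Hence |(-7s - 2)/(s + 9) − (5/8)| < 61|s + 1|/(8·4) = (61/32)|s + 1|, which is < ε once |s + 1| < (32/61)ε.
Take δ = min(4, (32/61)ε). Then 0 < |s + 1| < δ forces both bounds, so |(-7s - 2)/(s + 9) − (5/8)| < ε.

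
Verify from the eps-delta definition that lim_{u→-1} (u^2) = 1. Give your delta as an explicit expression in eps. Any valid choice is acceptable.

delta = min(2, eps/4)

Let eps > 0 be given. We seek delta > 0 with 0 < |u + 1| < delta ⇒ |u^2 − 1| < eps.
Factor: u^2 − 1 = (u + 1)(u - 1), so |u^2 − 1| = |u + 1|·|u - 1|.
Impose delta ≤ 2 so that |u| < 3; then |u - 1| ≤ 4.
Hence |u^2 − 1| ≤ 4|u + 1|, which is < eps once |u + 1| < eps/4.
Take delta = min(2, eps/4). If 0 < |u + 1| < delta then both bounds hold and |u^2 − 1| ≤ 4|u + 1| < 4·(eps/4) = eps.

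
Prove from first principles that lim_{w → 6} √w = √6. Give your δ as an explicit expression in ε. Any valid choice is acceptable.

δ = min(6, √6·ε)

Suppose ε > 0. We want δ > 0 such that 0 < |w − 6| < δ implies |√w − √6| < ε.
Multiplying by the conjugate, |√w − √6| = |w − 6|/(√w + √6).
Restrict δ ≤ 6 so that |w − 6| < 6 forces w > 0, and then √w + √6 > √6.
Hence |√w − √6| < |w − 6|/√6, which is < ε once |w − 6| < √6·ε.
Take δ = min(6, √6·ε). If 0 < |w − 6| < δ then w > 0 and |√w − √6| < |w − 6|/√6 < ε.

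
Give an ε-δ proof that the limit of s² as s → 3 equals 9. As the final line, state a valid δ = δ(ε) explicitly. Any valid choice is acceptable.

Let ε > 0 be given. We seek δ > 0 with 0 < |s − 3| < δ ⇒ |s² − 9| < ε.
Factor: s² − 9 = (s − 3)(s + 3), so |s² − 9| = |s − 3|·|s + 3|.
Impose δ ≤ 1 so that |s| < 4; then |s + 3| ≤ 7.
Hence |s² − 9| ≤ 7|s − 3|, which is < ε once |s − 3| < ε/7.
Take δ = min(1, ε/7). If 0 < |s − 3| < δ then both bounds hold and |s² − 9| ≤ 7|s − 3| < 7·(ε/7) = ε.

δ = min(1, ε/7)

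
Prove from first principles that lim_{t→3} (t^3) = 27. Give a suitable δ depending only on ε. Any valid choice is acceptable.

Fix ε > 0. We seek δ > 0 with 0 < |t − 3| < δ ⇒ |t^3 − 27| < ε.
Factor: t^3 − 27 = (t − 3)(t^2 + 3t + 9), so |t^3 − 27| = |t − 3|·|t^2 + 3t + 9|.
Impose δ ≤ 1 so that |t| < 4; then |t^2 + 3t + 9| ≤ 37.
Hence |t^3 − 27| ≤ 37|t − 3|, which is < ε once |t − 3| < ε/37.
Take δ = min(1, ε/37). If 0 < |t − 3| < δ then both bounds hold and |t^3 − 27| ≤ 37|t − 3| < 37·(ε/37) = ε.

δ = min(1, ε/37)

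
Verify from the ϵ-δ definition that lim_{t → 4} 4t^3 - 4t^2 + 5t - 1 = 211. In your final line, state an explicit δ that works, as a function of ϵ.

δ = min(1, ϵ/213)

Fix ϵ > 0. We want δ > 0 such that 0 < |t − 4| < δ implies |(4t^3 - 4t^2 + 5t - 1) − 211| < ϵ.
(4t^3 - 4t^2 + 5t - 1) − 211 = 4t^3 - 4t^2 + 5t - 212 = (t − 4)(4t^2 + 12t + 53).
So |(4t^3 - 4t^2 + 5t - 1) − 211| = |t − 4|·|4t^2 + 12t + 53|.
Assume first that |t − 4| < 1, so |t| < 5. Then |4t^2 + 12t + 53| ≤ 4·5^2 + 12·5 + 53 = 213.
Hence |(4t^3 - 4t^2 + 5t - 1) − 211| ≤ 213|t − 4| < ϵ provided |t − 4| < ϵ/213.
Take δ = min(1, ϵ/213). Then 0 < |t − 4| < δ gives both |t − 4| < 1 and |t − 4| < ϵ/213, so |(4t^3 - 4t^2 + 5t - 1) − 211| < ϵ.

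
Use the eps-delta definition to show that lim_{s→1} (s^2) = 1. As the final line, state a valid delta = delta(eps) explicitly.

Let eps > 0 be given. We seek delta > 0 with 0 < |s − 1| < delta ⇒ |s^2 − 1| < eps.
Factor: s^2 − 1 = (s − 1)(s + 1), so |s^2 − 1| = |s − 1|·|s + 1|.
Restrict delta ≤ 1. Then |s − 1| < 1 gives |s| < 2, so by the triangle inequality |s + 1| ≤ 2 + 1 = 3.
Hence |s^2 − 1| ≤ 3|s − 1|, which is < eps once |s − 1| < eps/3.
Take delta = min(1, eps/3). If 0 < |s − 1| < delta then both bounds hold and |s^2 − 1| ≤ 3|s − 1| < 3·(eps/3) = eps.

delta = min(1, eps/3)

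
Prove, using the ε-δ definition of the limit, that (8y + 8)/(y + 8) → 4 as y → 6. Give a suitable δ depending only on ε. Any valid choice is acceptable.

Let ε > 0 be given. We want δ > 0 with 0 < |y − 6| < δ ⇒ |(8y + 8)/(y + 8) − 4| < ε.
Combining over a common denominator, (8y + 8)/(y + 8) − 4 = [(8y + 8)·14 − 56·(y + 8)] / [14·(y + 8)] = 56(y − 6) / (14(y + 8)).
So |(8y + 8)/(y + 8) − 4| = 56|y − 6| / (14·|y + 8|).
Restrict δ ≤ 7. Then |y − 6| < 7 gives |y + 8| = |(y − 6) + 14| ≥ 14 − 7 = 7.
Hence |(8y + 8)/(y + 8) − 4| < 56|y − 6|/(14·7) = (4/7)|y − 6|, which is < ε once |y − 6| < (7/4)ε.
Take δ = min(7, (7/4)ε). Then 0 < |y − 6| < δ forces both bounds, so |(8y + 8)/(y + 8) − 4| < ε.

δ = min(7, (7/4)ε)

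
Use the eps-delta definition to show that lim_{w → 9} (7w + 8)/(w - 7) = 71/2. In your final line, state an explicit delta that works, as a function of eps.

delta = min(1, (2/57)eps)

Let eps > 0. We want delta > 0 with 0 < |w − 9| < delta ⇒ |(7w + 8)/(w - 7) − (71/2)| < eps.
Combining over a common denominator, (7w + 8)/(w - 7) − (71/2) = [(7w + 8)·2 − 71·(w - 7)] / [2·(w - 7)] = -57(w − 9) / (2(w - 7)).
So |(7w + 8)/(w - 7) − (71/2)| = 57|w − 9| / (2·|w − 7|).
Restrict delta ≤ 1. Then |w − 9| < 1 gives |w − 7| = |(w − 9) + 2| ≥ 2 − 1 = 1.
Hence |(7w + 8)/(w - 7) − (71/2)| < 57|w − 9|/(2·1) = (57/2)|w − 9|, which is < eps once |w − 9| < (2/57)eps.
Take delta = min(1, (2/57)eps). Then 0 < |w − 9| < delta forces both bounds, so |(7w + 8)/(w - 7) − (71/2)| < eps.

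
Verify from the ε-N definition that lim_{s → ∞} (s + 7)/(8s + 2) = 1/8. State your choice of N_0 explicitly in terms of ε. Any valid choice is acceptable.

Let ε > 0 be given. We seek N_0 > 0 such that s > N_0 implies |(s + 7)/(8s + 2) − (1/8)| < ε.
(s + 7)/(8s + 2) − (1/8) = (8(s + 7) − (8s + 2)) / (8(8s + 2)) = 54/(8(8s + 2)).
For s > 0 we have 8s + 2 > 8s, so |(s + 7)/(8s + 2) − (1/8)| = 54/(8(8s + 2)) < 54/(8·8s) = (27/32)/s.
Thus |(s + 7)/(8s + 2) − (1/8)| < ε whenever s > (27/32)/ε.
Take N_0 = (27/32)/ε. If s > N_0 then |(s + 7)/(8s + 2) − (1/8)| < (27/32)/s < ε.

N_0 = (27/32)/ε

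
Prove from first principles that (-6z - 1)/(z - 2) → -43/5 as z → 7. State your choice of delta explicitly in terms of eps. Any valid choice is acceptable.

Fix eps > 0. We want delta > 0 with 0 < |z − 7| < delta ⇒ |(-6z - 1)/(z - 2) + 43/5| < eps.
Combining over a common denominator, (-6z - 1)/(z - 2) + 43/5 = [(-6z - 1)·5 − (-43)·(z - 2)] / [5·(z - 2)] = 13(z − 7) / (5(z - 2)).
So |(-6z - 1)/(z - 2) + 43/5| = 13|z − 7| / (5·|z − 2|).
Restrict delta ≤ 5/2. Then |z − 7| < 5/2 gives |z − 2| = |(z − 7) + 5| ≥ 5 − 5/2 = 5/2.
Hence |(-6z - 1)/(z - 2) + 43/5| < 13|z − 7|/(5·(5/2)) = (26/25)|z − 7|, which is < eps once |z − 7| < (25/26)eps.
Take delta = min(5/2, (25/26)eps). Then 0 < |z − 7| < delta forces both bounds, so |(-6z - 1)/(z - 2) + 43/5| < eps.

delta = min(5/2, (25/26)eps)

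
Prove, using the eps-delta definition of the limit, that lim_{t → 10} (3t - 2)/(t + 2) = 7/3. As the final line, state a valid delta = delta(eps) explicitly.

delta = min(6, 9eps)

Let eps > 0 be given. We want delta > 0 with 0 < |t − 10| < delta ⇒ |(3t - 2)/(t + 2) − (7/3)| < eps.
Combining over a common denominator, (3t - 2)/(t + 2) − (7/3) = [(3t - 2)·12 − 28·(t + 2)] / [12·(t + 2)] = 8(t − 10) / (12(t + 2)).
So |(3t - 2)/(t + 2) − (7/3)| = 8|t − 10| / (12·|t + 2|).
Restrict delta ≤ 6. Then |t − 10| < 6 gives |t + 2| = |(t − 10) + 12| ≥ 12 − 6 = 6.
Hence |(3t - 2)/(t + 2) − (7/3)| < 8|t − 10|/(12·6) = (1/9)|t − 10|, which is < eps once |t − 10| < 9eps.
Take delta = min(6, 9eps). Then 0 < |t − 10| < delta forces both bounds, so |(3t - 2)/(t + 2) − (7/3)| < eps.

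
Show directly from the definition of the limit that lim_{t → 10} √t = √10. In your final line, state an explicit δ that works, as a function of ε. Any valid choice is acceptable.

Suppose ε > 0. We want δ > 0 such that 0 < |t − 10| < δ implies |√t − √10| < ε.
Rationalise: √t − √10 = (t − 10)/(√t + √10), so |√t − √10| = |t − 10|/(√t + √10).
Restrict δ ≤ 10 so that |t − 10| < 10 forces t > 0, and then √t + √10 > √10.
Hence |√t − √10| < |t − 10|/√10, which is < ε once |t − 10| < √10·ε.
Take δ = min(10, √10·ε). If 0 < |t − 10| < δ then t > 0 and |√t − √10| < |t − 10|/√10 < ε.

δ = min(10, √10·ε)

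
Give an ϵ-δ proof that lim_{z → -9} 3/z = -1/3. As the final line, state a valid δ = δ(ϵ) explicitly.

Fix ϵ > 0. We seek δ > 0 such that 0 < |z + 9| < δ implies |3/z + 1/3| < ϵ.
|3/z + 1/3| = 3·|-9 − z|/(9·|z|) = 3|z + 9|/(9|z|).
Restrict δ ≤ 9/2. Then |z + 9| < 9/2 gives |z| > 9/2, so 9|z| > 81/2.
Then |3/z + 1/3| < 3|z + 9|/(81/2), which is < ϵ when |z + 9| < (27/2)ϵ.
Take δ = min(9/2, (27/2)ϵ). Then 0 < |z + 9| < δ gives both |z + 9| < 9/2 and |z + 9| < (27/2)ϵ, so |3/z + 1/3| < ϵ.

δ = min(9/2, (27/2)ϵ)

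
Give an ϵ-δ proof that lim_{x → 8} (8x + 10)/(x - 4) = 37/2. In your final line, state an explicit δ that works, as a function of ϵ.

δ = min(2, (4/21)ϵ)

Suppose ϵ > 0. We want δ > 0 with 0 < |x − 8| < δ ⇒ |(8x + 10)/(x - 4) − (37/2)| < ϵ.
Combining over a common denominator, (8x + 10)/(x - 4) − (37/2) = [(8x + 10)·4 − 74·(x - 4)] / [4·(x - 4)] = -42(x − 8) / (4(x - 4)).
So |(8x + 10)/(x - 4) − (37/2)| = 42|x − 8| / (4·|x − 4|).
Require δ ≤ 2, so |x − 4| ≥ |4| − |x − 8| > 4 − 2 = 2.
Hence |(8x + 10)/(x - 4) − (37/2)| < 42|x − 8|/(4·2) = (21/4)|x − 8|, which is < ϵ once |x − 8| < (4/21)ϵ.
Take δ = min(2, (4/21)ϵ). Then 0 < |x − 8| < δ forces both bounds, so |(8x + 10)/(x - 4) − (37/2)| < ϵ.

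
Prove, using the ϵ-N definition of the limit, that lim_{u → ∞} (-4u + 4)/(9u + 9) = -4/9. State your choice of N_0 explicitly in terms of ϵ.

Let ϵ > 0. We seek N_0 > 0 such that u > N_0 implies |(-4u + 4)/(9u + 9) + 4/9| < ϵ.
(-4u + 4)/(9u + 9) + 4/9 = (9(-4u + 4) − (-4)(9u + 9)) / (9(9u + 9)) = 72/(9(9u + 9)).
For u > 0 we have 9u + 9 > 9u, so |(-4u + 4)/(9u + 9) + 4/9| = 72/(9(9u + 9)) < 72/(9·9u) = (8/9)/u.
Thus |(-4u + 4)/(9u + 9) + 4/9| < ϵ whenever u > (8/9)/ϵ.
Take N_0 = (8/9)/ϵ. If u > N_0 then |(-4u + 4)/(9u + 9) + 4/9| < (8/9)/u < ϵ.

N_0 = (8/9)/ϵ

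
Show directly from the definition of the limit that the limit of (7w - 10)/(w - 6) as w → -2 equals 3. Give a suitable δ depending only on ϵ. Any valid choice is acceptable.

Let ϵ > 0 be given. We want δ > 0 with 0 < |w + 2| < δ ⇒ |(7w - 10)/(w - 6) − 3| < ϵ.
Combining over a common denominator, (7w - 10)/(w - 6) − 3 = [(7w - 10)·(-8) − (-24)·(w - 6)] / [(-8)·(w - 6)] = -32(w + 2) / ((-8)(w - 6)).
So |(7w - 10)/(w - 6) − 3| = 32|w + 2| / (8·|w − 6|).
Require δ ≤ 4, so |w − 6| ≥ |-8| − |w + 2| > 8 − 4 = 4.
Hence |(7w - 10)/(w - 6) − 3| < 32|w + 2|/(8·4) = |w + 2|, which is < ϵ once |w + 2| < ϵ.
Take δ = min(4, ϵ). Then 0 < |w + 2| < δ forces both bounds, so |(7w - 10)/(w - 6) − 3| < ϵ.

δ = min(4, ϵ)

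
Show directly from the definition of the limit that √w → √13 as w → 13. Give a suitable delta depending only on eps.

delta = min(13, √13·eps)

Fix eps > 0. We want delta > 0 such that 0 < |w − 13| < delta implies |√w − √13| < eps.
Multiplying by the conjugate, |√w − √13| = |w − 13|/(√w + √13).
Restrict delta ≤ 13 so that |w − 13| < 13 forces w > 0, and then √w + √13 > √13.
Hence |√w − √13| < |w − 13|/√13, which is < eps once |w − 13| < √13·eps.
Take delta = min(13, √13·eps). If 0 < |w − 13| < delta then w > 0 and |√w − √13| < |w − 13|/√13 < eps.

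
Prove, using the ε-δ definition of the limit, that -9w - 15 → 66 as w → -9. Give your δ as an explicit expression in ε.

δ = ε/9

Suppose ε > 0. We need δ > 0 so that 0 < |w + 9| < δ implies |(-9w - 15) − 66| < ε.
|(-9w - 15) − 66| = |-9w - 81| = 9|w + 9|.
So 9|w + 9| < ε exactly when |w + 9| < ε/9.
Choosing δ = ε/9 gives |(-9w - 15) − 66| = 9|w + 9| < ε whenever |w + 9| < δ.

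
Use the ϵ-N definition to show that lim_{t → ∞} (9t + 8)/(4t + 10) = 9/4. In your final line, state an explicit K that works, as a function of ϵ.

Fix ϵ > 0. We seek K > 0 such that t > K implies |(9t + 8)/(4t + 10) − (9/4)| < ϵ.
(9t + 8)/(4t + 10) − (9/4) = (4(9t + 8) − 9(4t + 10)) / (4(4t + 10)) = -58/(4(4t + 10)).
For t > 0 we have 4t + 10 > 4t, so |(9t + 8)/(4t + 10) − (9/4)| = 58/(4(4t + 10)) < 58/(4·4t) = (29/8)/t.
Thus |(9t + 8)/(4t + 10) − (9/4)| < ϵ whenever t > (29/8)/ϵ.
Take K = (29/8)/ϵ. If t > K then |(9t + 8)/(4t + 10) − (9/4)| < (29/8)/t < ϵ.

K = (29/8)/ϵ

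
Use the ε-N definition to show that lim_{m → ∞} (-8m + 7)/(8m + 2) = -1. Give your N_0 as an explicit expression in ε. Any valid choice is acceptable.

N_0 = (9/8)/ε

Let ε > 0 be given. For m ≥ 1, |(-8m + 7)/(8m + 2) + 1| = |72|/(8(8m + 2)) = 72/(8(8m + 2)).
Since 8m + 2 ≥ 8m for m ≥ 1, this is ≤ 72/(8·8m) = (9/8)/m.
So |(-8m + 7)/(8m + 2) + 1| < ε whenever m > (9/8)/ε.
Take N_0 = (9/8)/ε. If m > N_0 then |(-8m + 7)/(8m + 2) + 1| ≤ (9/8)/m < ε.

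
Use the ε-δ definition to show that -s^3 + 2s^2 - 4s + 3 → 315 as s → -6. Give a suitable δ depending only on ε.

Let ε > 0 be given. We want δ > 0 such that 0 < |s + 6| < δ implies |(-s^3 + 2s^2 - 4s + 3) − 315| < ε.
(-s^3 + 2s^2 - 4s + 3) − 315 = -s^3 + 2s^2 - 4s - 312 = (s + 6)(-s^2 + 8s - 52).
So |(-s^3 + 2s^2 - 4s + 3) − 315| = |s + 6|·|-s^2 + 8s - 52|.
Assume first that |s + 6| < 2, so |s| < 8. Then |-s^2 + 8s - 52| ≤ 8^2 + 8·8 + 52 = 180.
Hence |(-s^3 + 2s^2 - 4s + 3) − 315| ≤ 180|s + 6| < ε provided |s + 6| < ε/180.
Take δ = min(2, ε/180). Then 0 < |s + 6| < δ gives both |s + 6| < 2 and |s + 6| < ε/180, so |(-s^3 + 2s^2 - 4s + 3) − 315| < ε.

δ = min(2, ε/180)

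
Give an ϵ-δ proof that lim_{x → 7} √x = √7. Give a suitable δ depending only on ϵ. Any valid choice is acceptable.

Fix ϵ > 0. We want δ > 0 such that 0 < |x − 7| < δ implies |√x − √7| < ϵ.
Rationalise: √x − √7 = (x − 7)/(√x + √7), so |√x − √7| = |x − 7|/(√x + √7).
Restrict δ ≤ 7 so that |x − 7| < 7 forces x > 0, and then √x + √7 > √7.
Hence |√x − √7| < |x − 7|/√7, which is < ϵ once |x − 7| < √7·ϵ.
Take δ = min(7, √7·ϵ). If 0 < |x − 7| < δ then x > 0 and |√x − √7| < |x − 7|/√7 < ϵ.

δ = min(7, √7·ϵ)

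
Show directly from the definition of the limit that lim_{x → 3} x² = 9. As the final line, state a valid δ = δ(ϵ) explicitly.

δ = min(1, ϵ/7)

Let ϵ > 0 be given. We seek δ > 0 with 0 < |x − 3| < δ ⇒ |x² − 9| < ϵ.
Factor: x² − 9 = (x − 3)(x + 3), so |x² − 9| = |x − 3|·|x + 3|.
Impose δ ≤ 1 so that |x| < 4; then |x + 3| ≤ 7.
Hence |x² − 9| ≤ 7|x − 3|, which is < ϵ once |x − 3| < ϵ/7.
Take δ = min(1, ϵ/7). If 0 < |x − 3| < δ then both bounds hold and |x² − 9| ≤ 7|x − 3| < 7·(ϵ/7) = ϵ.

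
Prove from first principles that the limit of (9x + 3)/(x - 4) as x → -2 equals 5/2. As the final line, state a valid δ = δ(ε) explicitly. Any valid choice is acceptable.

Fix ε > 0. We want δ > 0 with 0 < |x + 2| < δ ⇒ |(9x + 3)/(x - 4) − (5/2)| < ε.
Combining over a common denominator, (9x + 3)/(x - 4) − (5/2) = [(9x + 3)·(-6) − (-15)·(x - 4)] / [(-6)·(x - 4)] = -39(x + 2) / ((-6)(x - 4)).
So |(9x + 3)/(x - 4) − (5/2)| = 39|x + 2| / (6·|x − 4|).
Restrict δ ≤ 3. Then |x + 2| < 3 gives |x − 4| = |(x + 2) + (-6)| ≥ 6 − 3 = 3.
Hence |(9x + 3)/(x - 4) − (5/2)| < 39|x + 2|/(6·3) = (13/6)|x + 2|, which is < ε once |x + 2| < (6/13)ε.
Take δ = min(3, (6/13)ε). Then 0 < |x + 2| < δ forces both bounds, so |(9x + 3)/(x - 4) − (5/2)| < ε.

δ = min(3, (6/13)ε)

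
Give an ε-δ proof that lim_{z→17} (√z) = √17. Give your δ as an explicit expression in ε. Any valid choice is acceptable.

Fix ε > 0. We want δ > 0 such that 0 < |z − 17| < δ implies |√z − √17| < ε.
Rationalise: √z − √17 = (z − 17)/(√z + √17), so |√z − √17| = |z − 17|/(√z + √17).
Restrict δ ≤ 17 so that |z − 17| < 17 forces z > 0, and then √z + √17 > √17.
Hence |√z − √17| < |z − 17|/√17, which is < ε once |z − 17| < √17·ε.
Take δ = min(17, √17·ε). If 0 < |z − 17| < δ then z > 0 and |√z − √17| < |z − 17|/√17 < ε.

δ = min(17, √17·ε)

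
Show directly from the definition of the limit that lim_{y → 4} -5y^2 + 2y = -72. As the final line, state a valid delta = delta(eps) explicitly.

delta = min(1, eps/43)

Let eps > 0 be given. We want delta > 0 such that 0 < |y − 4| < delta implies |(-5y^2 + 2y) + 72| < eps.
(-5y^2 + 2y) + 72 = -5y^2 + 2y + 72 = (y − 4)(-5y - 18).
So |(-5y^2 + 2y) + 72| = |y − 4|·|-5y - 18|.
Require delta ≤ 1. Then |y − 4| < 1 gives |y| < 5, and by the triangle inequality |-5y - 18| ≤ 5·5 + 18 = 43.
Hence |(-5y^2 + 2y) + 72| ≤ 43|y − 4| < eps provided |y − 4| < eps/43.
Choosing delta = min(1, eps/43) ensures both conditions, hence |(-5y^2 + 2y) + 72| < eps.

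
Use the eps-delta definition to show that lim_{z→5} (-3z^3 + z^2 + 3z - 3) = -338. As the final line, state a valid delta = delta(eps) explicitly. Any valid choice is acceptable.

Fix eps > 0. We want delta > 0 such that 0 < |z − 5| < delta implies |(-3z^3 + z^2 + 3z - 3) + 338| < eps.
(-3z^3 + z^2 + 3z - 3) + 338 = -3z^3 + z^2 + 3z + 335 = (z − 5)(-3z^2 - 14z - 67).
So |(-3z^3 + z^2 + 3z - 3) + 338| = |z − 5|·|-3z^2 - 14z - 67|.
Require delta ≤ 1. Then |z − 5| < 1 gives |z| < 6, and by the triangle inequality |-3z^2 - 14z - 67| ≤ 3·6^2 + 14·6 + 67 = 259.
Hence |(-3z^3 + z^2 + 3z - 3) + 338| ≤ 259|z − 5| < eps provided |z − 5| < eps/259.
Choosing delta = min(1, eps/259) ensures both conditions, hence |(-3z^3 + z^2 + 3z - 3) + 338| < eps.

delta = min(1, eps/259)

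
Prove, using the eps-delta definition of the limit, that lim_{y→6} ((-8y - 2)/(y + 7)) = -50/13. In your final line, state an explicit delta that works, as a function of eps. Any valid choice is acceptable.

Suppose eps > 0. We want delta > 0 with 0 < |y − 6| < delta ⇒ |(-8y - 2)/(y + 7) + 50/13| < eps.
Combining over a common denominator, (-8y - 2)/(y + 7) + 50/13 = [(-8y - 2)·13 − (-50)·(y + 7)] / [13·(y + 7)] = -54(y − 6) / (13(y + 7)).
So |(-8y - 2)/(y + 7) + 50/13| = 54|y − 6| / (13·|y + 7|).
Require delta ≤ 13/2, so |y + 7| ≥ |13| − |y − 6| > 13 − 13/2 = 13/2.
Hence |(-8y - 2)/(y + 7) + 50/13| < 54|y − 6|/(13·(13/2)) = (108/169)|y − 6|, which is < eps once |y − 6| < (169/108)eps.
Take delta = min(13/2, (169/108)eps). Then 0 < |y − 6| < delta forces both bounds, so |(-8y - 2)/(y + 7) + 50/13| < eps.

delta = min(13/2, (169/108)eps)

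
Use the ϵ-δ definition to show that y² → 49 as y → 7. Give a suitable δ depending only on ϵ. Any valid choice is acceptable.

Let ϵ > 0. We seek δ > 0 with 0 < |y − 7| < δ ⇒ |y² − 49| < ϵ.
Factor: y² − 49 = (y − 7)(y + 7), so |y² − 49| = |y − 7|·|y + 7|.
Restrict δ ≤ 1. Then |y − 7| < 1 gives |y| < 8, so by the triangle inequality |y + 7| ≤ 8 + 7 = 15.
Hence |y² − 49| ≤ 15|y − 7|, which is < ϵ once |y − 7| < ϵ/15.
Take δ = min(1, ϵ/15). If 0 < |y − 7| < δ then both bounds hold and |y² − 49| ≤ 15|y − 7| < 15·(ϵ/15) = ϵ.

δ = min(1, ϵ/15)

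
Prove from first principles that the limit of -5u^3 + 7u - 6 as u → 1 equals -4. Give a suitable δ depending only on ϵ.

δ = min(1, ϵ/32)

Let ϵ > 0. We want δ > 0 such that 0 < |u − 1| < δ implies |(-5u^3 + 7u - 6) + 4| < ϵ.
(-5u^3 + 7u - 6) + 4 = -5u^3 + 7u - 2 = (u − 1)(-5u^2 - 5u + 2).
So |(-5u^3 + 7u - 6) + 4| = |u − 1|·|-5u^2 - 5u + 2|.
Require δ ≤ 1. Then |u − 1| < 1 gives |u| < 2, and by the triangle inequality |-5u^2 - 5u + 2| ≤ 5·2^2 + 5·2 + 2 = 32.
Hence |(-5u^3 + 7u - 6) + 4| ≤ 32|u − 1| < ϵ provided |u − 1| < ϵ/32.
Take δ = min(1, ϵ/32). Then 0 < |u − 1| < δ gives both |u − 1| < 1 and |u − 1| < ϵ/32, so |(-5u^3 + 7u - 6) + 4| < ϵ.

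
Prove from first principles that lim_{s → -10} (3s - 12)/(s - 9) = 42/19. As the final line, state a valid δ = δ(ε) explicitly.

δ = min(19/2, (361/30)ε)

Let ε > 0 be given. We want δ > 0 with 0 < |s + 10| < δ ⇒ |(3s - 12)/(s - 9) − (42/19)| < ε.
Combining over a common denominator, (3s - 12)/(s - 9) − (42/19) = [(3s - 12)·(-19) − (-42)·(s - 9)] / [(-19)·(s - 9)] = -15(s + 10) / ((-19)(s - 9)).
So |(3s - 12)/(s - 9) − (42/19)| = 15|s + 10| / (19·|s − 9|).
Restrict δ ≤ 19/2. Then |s + 10| < 19/2 gives |s − 9| = |(s + 10) + (-19)| ≥ 19 − 19/2 = 19/2.
Hence |(3s - 12)/(s - 9) − (42/19)| < 15|s + 10|/(19·(19/2)) = (30/361)|s + 10|, which is < ε once |s + 10| < (361/30)ε.
Take δ = min(19/2, (361/30)ε). Then 0 < |s + 10| < δ forces both bounds, so |(3s - 12)/(s - 9) − (42/19)| < ε.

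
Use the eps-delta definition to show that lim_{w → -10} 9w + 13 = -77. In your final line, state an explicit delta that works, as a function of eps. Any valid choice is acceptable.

Let eps > 0. We need delta > 0 so that 0 < |w + 10| < delta implies |(9w + 13) + 77| < eps.
|(9w + 13) + 77| = |9w + 90| = 9|w + 10|.
So 9|w + 10| < eps exactly when |w + 10| < eps/9.
Choosing delta = eps/9 gives |(9w + 13) + 77| = 9|w + 10| < eps whenever |w + 10| < delta.

delta = eps/9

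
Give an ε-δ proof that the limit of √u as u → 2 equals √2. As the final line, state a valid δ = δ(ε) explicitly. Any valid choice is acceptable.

δ = min(2, √2·ε)

Suppose ε > 0. We want δ > 0 such that 0 < |u − 2| < δ implies |√u − √2| < ε.
Multiplying by the conjugate, |√u − √2| = |u − 2|/(√u + √2).
Restrict δ ≤ 2 so that |u − 2| < 2 forces u > 0, and then √u + √2 > √2.
Hence |√u − √2| < |u − 2|/√2, which is < ε once |u − 2| < √2·ε.
Take δ = min(2, √2·ε). If 0 < |u − 2| < δ then u > 0 and |√u − √2| < |u − 2|/√2 < ε.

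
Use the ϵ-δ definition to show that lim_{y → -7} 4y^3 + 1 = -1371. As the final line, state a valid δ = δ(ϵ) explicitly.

δ = min(1, ϵ/676)

Let ϵ > 0 be given. We want δ > 0 such that 0 < |y + 7| < δ implies |(4y^3 + 1) + 1371| < ϵ.
(4y^3 + 1) + 1371 = 4y^3 + 1372 = (y + 7)(4y^2 - 28y + 196).
So |(4y^3 + 1) + 1371| = |y + 7|·|4y^2 - 28y + 196|.
Assume first that |y + 7| < 1, so |y| < 8. Then |4y^2 - 28y + 196| ≤ 4·8^2 + 28·8 + 196 = 676.
Hence |(4y^3 + 1) + 1371| ≤ 676|y + 7| < ϵ provided |y + 7| < ϵ/676.
Take δ = min(1, ϵ/676). Then 0 < |y + 7| < δ gives both |y + 7| < 1 and |y + 7| < ϵ/676, so |(4y^3 + 1) + 1371| < ϵ.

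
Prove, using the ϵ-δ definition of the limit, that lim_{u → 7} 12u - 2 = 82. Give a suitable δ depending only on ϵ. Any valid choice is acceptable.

δ = ϵ/12

Let ϵ > 0 be given. We need δ > 0 so that 0 < |u − 7| < δ implies |(12u - 2) − 82| < ϵ.
Since (12u - 2) − 82 = 12(u − 7), we have |(12u - 2) − 82| = 12|u − 7|.
Thus it suffices that |u − 7| < ϵ/12.
Choosing δ = ϵ/12 gives |(12u - 2) − 82| = 12|u − 7| < ϵ whenever |u − 7| < δ.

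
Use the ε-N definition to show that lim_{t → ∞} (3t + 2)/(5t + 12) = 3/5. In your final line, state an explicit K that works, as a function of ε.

K = (26/25)/ε

Fix ε > 0. We seek K > 0 such that t > K implies |(3t + 2)/(5t + 12) − (3/5)| < ε.
(3t + 2)/(5t + 12) − (3/5) = (5(3t + 2) − 3(5t + 12)) / (5(5t + 12)) = -26/(5(5t + 12)).
For t > 0 we have 5t + 12 > 5t, so |(3t + 2)/(5t + 12) − (3/5)| = 26/(5(5t + 12)) < 26/(5·5t) = (26/25)/t.
Thus |(3t + 2)/(5t + 12) − (3/5)| < ε whenever t > (26/25)/ε.
Take K = (26/25)/ε. If t > K then |(3t + 2)/(5t + 12) − (3/5)| < (26/25)/t < ε.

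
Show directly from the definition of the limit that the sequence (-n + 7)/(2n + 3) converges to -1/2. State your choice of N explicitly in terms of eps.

Fix eps > 0. For n ≥ 1, |(-n + 7)/(2n + 3) + 1/2| = |17|/(2(2n + 3)) = 17/(2(2n + 3)).
Since 2n + 3 ≥ 2n for n ≥ 1, this is ≤ 17/(2·2n) = (17/4)/n.
So |(-n + 7)/(2n + 3) + 1/2| < eps whenever n > (17/4)/eps.
Take N = (17/4)/eps. If n > N then |(-n + 7)/(2n + 3) + 1/2| ≤ (17/4)/n < eps.

N = (17/4)/eps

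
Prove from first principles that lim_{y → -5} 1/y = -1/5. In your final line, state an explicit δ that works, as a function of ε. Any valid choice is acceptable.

δ = min(5/2, (25/2)ε)

Suppose ε > 0. We seek δ > 0 such that 0 < |y + 5| < δ implies |1/y + 1/5| < ε.
|1/y + 1/5| = |-5 − y|/(5·|y|) = |y + 5|/(5|y|).
Require δ ≤ 5/2 so that |y| > 5 − 5/2 = 5/2, hence 5|y| > 25/2.
Then |1/y + 1/5| < |y + 5|/(25/2), which is < ε when |y + 5| < (25/2)ε.
Take δ = min(5/2, (25/2)ε). Then 0 < |y + 5| < δ gives both |y + 5| < 5/2 and |y + 5| < (25/2)ε, so |1/y + 1/5| < ε.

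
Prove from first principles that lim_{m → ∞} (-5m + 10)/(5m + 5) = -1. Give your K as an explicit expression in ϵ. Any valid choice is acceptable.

Let ϵ > 0. For m ≥ 1, |(-5m + 10)/(5m + 5) + 1| = |75|/(5(5m + 5)) = 75/(5(5m + 5)).
Since 5m + 5 ≥ 5m for m ≥ 1, this is ≤ 75/(5·5m) = 3/m.
So |(-5m + 10)/(5m + 5) + 1| < ϵ whenever m > 3/ϵ.
Take K = 3/ϵ. If m > K then |(-5m + 10)/(5m + 5) + 1| ≤ 3/m < ϵ.

K = 3/ϵ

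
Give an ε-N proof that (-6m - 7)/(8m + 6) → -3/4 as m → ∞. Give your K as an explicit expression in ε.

Fix ε > 0. For m ≥ 1, |(-6m - 7)/(8m + 6) + 3/4| = |-20|/(8(8m + 6)) = 20/(8(8m + 6)).
Since 8m + 6 ≥ 8m for m ≥ 1, this is ≤ 20/(8·8m) = (5/16)/m.
So |(-6m - 7)/(8m + 6) + 3/4| < ε whenever m > (5/16)/ε.
Take K = (5/16)/ε. If m > K then |(-6m - 7)/(8m + 6) + 3/4| ≤ (5/16)/m < ε.

K = (5/16)/ε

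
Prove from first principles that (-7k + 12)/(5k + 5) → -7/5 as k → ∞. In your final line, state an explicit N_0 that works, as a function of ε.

Let ε > 0. For k ≥ 1, |(-7k + 12)/(5k + 5) + 7/5| = |95|/(5(5k + 5)) = 95/(5(5k + 5)).
Since 5k + 5 ≥ 5k for k ≥ 1, this is ≤ 95/(5·5k) = (19/5)/k.
So |(-7k + 12)/(5k + 5) + 7/5| < ε whenever k > (19/5)/ε.
Take N_0 = (19/5)/ε. If k > N_0 then |(-7k + 12)/(5k + 5) + 7/5| ≤ (19/5)/k < ε.

N_0 = (19/5)/ε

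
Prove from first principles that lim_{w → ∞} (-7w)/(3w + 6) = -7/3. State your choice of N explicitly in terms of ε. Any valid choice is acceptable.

Let ε > 0. We seek N > 0 such that w > N implies |(-7w)/(3w + 6) + 7/3| < ε.
(-7w)/(3w + 6) + 7/3 = (3(-7w) − (-7)(3w + 6)) / (3(3w + 6)) = 42/(3(3w + 6)).
For w > 0 we have 3w + 6 > 3w, so |(-7w)/(3w + 6) + 7/3| = 42/(3(3w + 6)) < 42/(3·3w) = (14/3)/w.
Thus |(-7w)/(3w + 6) + 7/3| < ε whenever w > (14/3)/ε.
Take N = (14/3)/ε. If w > N then |(-7w)/(3w + 6) + 7/3| < (14/3)/w < ε.

N = (14/3)/ε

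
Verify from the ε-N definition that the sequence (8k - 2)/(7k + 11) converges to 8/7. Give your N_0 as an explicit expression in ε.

N_0 = (102/49)/ε

Let ε > 0 be given. For k ≥ 1, |(8k - 2)/(7k + 11) − (8/7)| = |-102|/(7(7k + 11)) = 102/(7(7k + 11)).
Since 7k + 11 ≥ 7k for k ≥ 1, this is ≤ 102/(7·7k) = (102/49)/k.
So |(8k - 2)/(7k + 11) − (8/7)| < ε whenever k > (102/49)/ε.
Take N_0 = (102/49)/ε. If k > N_0 then |(8k - 2)/(7k + 11) − (8/7)| ≤ (102/49)/k < ε.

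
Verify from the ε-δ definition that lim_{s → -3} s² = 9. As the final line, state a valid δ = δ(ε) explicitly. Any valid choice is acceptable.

δ = min(1, ε/7)

Let ε > 0 be given. We seek δ > 0 with 0 < |s + 3| < δ ⇒ |s² − 9| < ε.
Factor: s² − 9 = (s + 3)(s - 3), so |s² − 9| = |s + 3|·|s - 3|.
Restrict δ ≤ 1. Then |s + 3| < 1 gives |s| < 4, so by the triangle inequality |s - 3| ≤ 4 + 3 = 7.
Hence |s² − 9| ≤ 7|s + 3|, which is < ε once |s + 3| < ε/7.
Take δ = min(1, ε/7). If 0 < |s + 3| < δ then both bounds hold and |s² − 9| ≤ 7|s + 3| < 7·(ε/7) = ε.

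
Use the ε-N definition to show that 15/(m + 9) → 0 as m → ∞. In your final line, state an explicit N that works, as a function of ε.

Fix ε > 0. For m ≥ 1, |15/(m + 9) − 0| = 15/(m + 9) ≤ 15/m.
We need 15/m < ε, i.e. m > 15/ε.
Take N = 15/ε. If m > N then |15/(m + 9)| ≤ 15/m < ε.

N = 15/ε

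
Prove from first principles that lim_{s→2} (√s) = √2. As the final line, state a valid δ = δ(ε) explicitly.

δ = min(2, √2·ε)

Fix ε > 0. We want δ > 0 such that 0 < |s − 2| < δ implies |√s − √2| < ε.
Rationalise: √s − √2 = (s − 2)/(√s + √2), so |√s − √2| = |s − 2|/(√s + √2).
Restrict δ ≤ 2 so that |s − 2| < 2 forces s > 0, and then √s + √2 > √2.
Hence |√s − √2| < |s − 2|/√2, which is < ε once |s − 2| < √2·ε.
Take δ = min(2, √2·ε). If 0 < |s − 2| < δ then s > 0 and |√s − √2| < |s − 2|/√2 < ε.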